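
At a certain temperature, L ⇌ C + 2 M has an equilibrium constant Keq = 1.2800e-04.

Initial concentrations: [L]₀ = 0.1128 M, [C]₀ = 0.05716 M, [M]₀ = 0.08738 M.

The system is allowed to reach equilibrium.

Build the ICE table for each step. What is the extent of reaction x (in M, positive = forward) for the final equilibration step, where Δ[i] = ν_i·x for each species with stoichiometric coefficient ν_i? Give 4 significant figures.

Q₀ = 0.003869 vs Keq = 1.2800e-04 ⇒ Q>K, reverse
Step 1:
                   L          C          M
  I           0.1128    0.05716    0.08738
  C          0.03056   -0.03056   -0.06112
  E           0.1434     0.0266    0.02626
  solve Keq expr → x = -0.03056; check Q = 1.2800e-04

x = -0.03056 M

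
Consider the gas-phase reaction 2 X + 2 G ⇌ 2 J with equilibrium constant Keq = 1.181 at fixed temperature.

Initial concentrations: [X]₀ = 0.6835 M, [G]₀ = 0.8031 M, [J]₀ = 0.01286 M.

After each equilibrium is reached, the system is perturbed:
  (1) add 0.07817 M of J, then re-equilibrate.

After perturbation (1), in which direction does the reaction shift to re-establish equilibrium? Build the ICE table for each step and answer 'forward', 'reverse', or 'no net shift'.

Direction: reverse

Q₀ = 5.4887e-04 vs Keq = 1.181 ⇒ Q<K, forward
Step 1:
                  X         G         J
  Initial    0.6835    0.8031   0.01286
  Change    -0.2489   -0.2489    0.2489
  Equil      0.4346    0.5542    0.2618
  solve Keq expr → x = 0.1244; check Q = 1.181
Then add 0.07817 M of J.
Step 2:
                  X         G         J
  Initial    0.4346    0.5542    0.3399
  Change    0.03696   0.03696  -0.03696
  Equil      0.4716    0.5912     0.303
  solve Keq expr → x = -0.01848; check Q = 1.181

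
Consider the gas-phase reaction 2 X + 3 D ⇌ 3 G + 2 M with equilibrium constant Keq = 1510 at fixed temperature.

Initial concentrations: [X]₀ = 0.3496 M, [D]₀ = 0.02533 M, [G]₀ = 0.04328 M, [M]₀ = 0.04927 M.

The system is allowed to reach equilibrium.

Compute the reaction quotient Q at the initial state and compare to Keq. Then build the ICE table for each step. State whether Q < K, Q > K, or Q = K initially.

Q₀ = 0.09908 vs Keq = 1510 ⇒ Q<K, forward
Step 1:
                    X           D           G           M
  init         0.3496     0.02533     0.04328     0.04927
  Δ          -0.01559    -0.02338     0.02338     0.01559
  eq            0.334    0.001948     0.06666     0.06486
  solve Keq expr → x = 0.007794; check Q = 1510

Q₀ = 0.09908; Q < K (proceeds forward)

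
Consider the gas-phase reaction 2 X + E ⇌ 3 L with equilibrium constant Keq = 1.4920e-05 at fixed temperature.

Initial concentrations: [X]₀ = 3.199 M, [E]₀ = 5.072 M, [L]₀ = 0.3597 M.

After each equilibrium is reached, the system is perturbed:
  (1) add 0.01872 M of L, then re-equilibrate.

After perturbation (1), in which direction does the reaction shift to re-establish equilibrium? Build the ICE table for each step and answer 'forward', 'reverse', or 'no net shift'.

Direction: reverse

Q₀ = 8.9663e-04 vs Keq = 1.4920e-05 ⇒ Q>K, reverse
Step 1:
                   X          E          L
  I            3.199      5.072     0.3597
  C            0.176    0.08799     -0.264
  E            3.375       5.16    0.09572
  solve Keq expr → x = -0.08799; check Q = 1.4920e-05
Then add 0.01872 M of L.
Step 2:
                   X          E          L
  I            3.375       5.16     0.1144
  C           0.0123    0.00615   -0.01845
  E            3.387      5.166    0.09599
  solve Keq expr → x = -0.00615; check Q = 1.4920e-05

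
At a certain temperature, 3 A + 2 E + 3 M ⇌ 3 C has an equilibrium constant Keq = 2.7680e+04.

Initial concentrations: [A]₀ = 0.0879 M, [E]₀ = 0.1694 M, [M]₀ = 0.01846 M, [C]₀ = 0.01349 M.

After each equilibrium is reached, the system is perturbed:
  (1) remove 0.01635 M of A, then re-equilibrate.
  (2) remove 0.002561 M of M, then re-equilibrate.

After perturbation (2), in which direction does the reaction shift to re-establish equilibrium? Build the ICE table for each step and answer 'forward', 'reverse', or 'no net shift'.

Q₀ = 2.0024e+04 vs Keq = 2.7680e+04 ⇒ Q<K, forward
Step 1:
                  A         E         M         C
  Initial    0.0879    0.1694   0.01846   0.01349
  Change  -7.6283e-04 -5.0855e-04 -7.6283e-04 7.6283e-04
  Equil     0.08714    0.1689    0.0177   0.01425
  solve Keq expr → x = 2.5428e-04; check Q = 2.7680e+04
Then remove 0.01635 M of A.
Step 2:
                  A         E         M         C
  Initial   0.07079    0.1689    0.0177   0.01425
  Change   0.001434 9.5615e-04  0.001434 -0.001434
  Equil     0.07222    0.1698   0.01913   0.01282
  solve Keq expr → x = -4.7807e-04; check Q = 2.7680e+04
Then remove 0.002561 M of M.
Step 3:
                  A         E         M         C
  Initial   0.07222    0.1698   0.01657   0.01282
  Change  9.2090e-04 6.1393e-04 9.2090e-04 -9.2090e-04
  Equil     0.07314    0.1705   0.01749    0.0119
  solve Keq expr → x = -3.0697e-04; check Q = 2.7680e+04

Direction: reverse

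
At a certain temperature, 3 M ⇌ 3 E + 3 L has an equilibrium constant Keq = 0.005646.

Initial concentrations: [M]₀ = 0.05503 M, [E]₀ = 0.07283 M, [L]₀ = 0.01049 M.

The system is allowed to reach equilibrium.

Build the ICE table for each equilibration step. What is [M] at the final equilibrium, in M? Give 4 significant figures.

Q₀ = 2.6758e-06 vs Keq = 0.005646 ⇒ Q<K, forward
Step 1:
                    M           E           L
  I           0.05503     0.07283     0.01049
  C          -0.03091     0.03091     0.03091
  E           0.02412      0.1037      0.0414
  solve Keq expr → x = 0.0103; check Q = 0.005646

[M]_eq = 0.02412 M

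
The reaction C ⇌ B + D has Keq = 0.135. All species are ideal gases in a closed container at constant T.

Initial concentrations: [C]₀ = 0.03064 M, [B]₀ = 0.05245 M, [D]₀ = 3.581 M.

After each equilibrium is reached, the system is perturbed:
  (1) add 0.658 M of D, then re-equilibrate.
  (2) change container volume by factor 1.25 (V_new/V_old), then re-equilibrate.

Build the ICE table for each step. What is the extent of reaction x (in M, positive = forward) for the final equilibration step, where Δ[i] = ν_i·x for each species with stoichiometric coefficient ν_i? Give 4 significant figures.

Q₀ = 6.13 vs Keq = 0.135 ⇒ Q>K, reverse
Step 1:
                   C          B          D
  I          0.03064    0.05245      3.581
  C          0.04939   -0.04939   -0.04939
  E          0.08003   0.003059      3.532
  solve Keq expr → x = -0.04939; check Q = 0.135
Then add 0.658 M of D.
Step 2:
                   C          B          D
  I          0.08003   0.003059       4.19
  C       4.6520e-04 -4.6520e-04 -4.6520e-04
  E           0.0805   0.002594      4.189
  solve Keq expr → x = -4.6520e-04; check Q = 0.135
Then change container volume by factor 1.25 (V_new/V_old).
Step 3:
                   C          B          D
  I           0.0644   0.002075      3.351
  C       -4.9836e-04 4.9836e-04 4.9836e-04
  E           0.0639   0.002574      3.352
  solve Keq expr → x = 4.9836e-04; check Q = 0.135

x = 4.9836e-04 M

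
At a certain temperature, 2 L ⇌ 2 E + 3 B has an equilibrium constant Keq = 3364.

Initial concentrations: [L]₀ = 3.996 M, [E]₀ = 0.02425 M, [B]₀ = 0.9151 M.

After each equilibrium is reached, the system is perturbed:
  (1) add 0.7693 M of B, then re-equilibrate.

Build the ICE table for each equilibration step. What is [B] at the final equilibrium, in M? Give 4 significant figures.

[B]_eq = 6.37 M

Q₀ = 2.8221e-05 vs Keq = 3364 ⇒ Q<K, forward
Step 1:
                    L           E           B
  init          3.996     0.02425      0.9151
  Δ            -3.224       3.224       4.836
  eq           0.7723       3.248       5.751
  solve Keq expr → x = 1.612; check Q = 3364
Then add 0.7693 M of B.
Step 2:
                    L           E           B
  init         0.7723       3.248        6.52
  Δ            0.1002     -0.1002     -0.1503
  eq           0.8725       3.148        6.37
  solve Keq expr → x = -0.0501; check Q = 3364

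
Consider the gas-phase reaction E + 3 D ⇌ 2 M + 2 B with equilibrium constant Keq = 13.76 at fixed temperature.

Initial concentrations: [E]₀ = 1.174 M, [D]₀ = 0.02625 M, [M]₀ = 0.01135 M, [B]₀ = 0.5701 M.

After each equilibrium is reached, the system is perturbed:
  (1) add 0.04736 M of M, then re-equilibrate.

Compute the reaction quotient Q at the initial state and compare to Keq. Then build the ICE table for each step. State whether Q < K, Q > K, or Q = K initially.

Q₀ = 1.972 vs Keq = 13.76 ⇒ Q<K, forward
Step 1:
                    E           D           M           B
  Initial       1.174     0.02625     0.01135      0.5701
  Change    -0.002749   -0.008247    0.005498    0.005498
  Equil         1.171       0.018     0.01685      0.5756
  solve Keq expr → x = 0.002749; check Q = 13.76
Then add 0.04736 M of M.
Step 2:
                    E           D           M           B
  Initial       1.171       0.018     0.06421      0.5756
  Change      0.00641     0.01923    -0.01282    -0.01282
  Equil         1.178     0.03723     0.05139      0.5628
  solve Keq expr → x = -0.00641; check Q = 13.76

Q₀ = 1.972; Q < K (proceeds forward)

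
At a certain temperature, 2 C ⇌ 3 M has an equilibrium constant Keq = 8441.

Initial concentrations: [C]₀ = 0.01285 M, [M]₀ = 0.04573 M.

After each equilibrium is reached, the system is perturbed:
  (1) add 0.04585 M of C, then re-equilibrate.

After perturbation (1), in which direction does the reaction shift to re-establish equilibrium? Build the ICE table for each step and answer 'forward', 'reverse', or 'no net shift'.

Direction: forward

Q₀ = 0.5792 vs Keq = 8441 ⇒ Q<K, forward
Step 1:
                    C           M
  init        0.01285     0.04573
  Δ          -0.01267     0.01901
  eq       1.7928e-04     0.06474
  solve Keq expr → x = 0.006335; check Q = 8441
Then add 0.04585 M of C.
Step 2:
                    C           M
  init        0.04603     0.06474
  Δ           -0.0455     0.06825
  eq       5.2786e-04       0.133
  solve Keq expr → x = 0.02275; check Q = 8441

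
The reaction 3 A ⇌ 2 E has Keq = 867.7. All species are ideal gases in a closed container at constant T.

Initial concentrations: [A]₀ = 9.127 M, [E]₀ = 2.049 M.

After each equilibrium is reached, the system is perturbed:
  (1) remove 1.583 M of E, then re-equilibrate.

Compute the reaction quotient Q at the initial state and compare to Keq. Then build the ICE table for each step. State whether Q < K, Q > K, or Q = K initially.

Q₀ = 0.005522; Q < K (proceeds forward)

Q₀ = 0.005522 vs Keq = 867.7 ⇒ Q<K, forward
Step 1:
                  A         E
  I           9.127     2.049
  C          -8.713     5.808
  E          0.4144     7.857
  solve Keq expr → x = 2.904; check Q = 867.7
Then remove 1.583 M of E.
Step 2:
                  A         E
  I          0.4144     6.274
  C        -0.05629   0.03753
  E          0.3581     6.312
  solve Keq expr → x = 0.01876; check Q = 867.7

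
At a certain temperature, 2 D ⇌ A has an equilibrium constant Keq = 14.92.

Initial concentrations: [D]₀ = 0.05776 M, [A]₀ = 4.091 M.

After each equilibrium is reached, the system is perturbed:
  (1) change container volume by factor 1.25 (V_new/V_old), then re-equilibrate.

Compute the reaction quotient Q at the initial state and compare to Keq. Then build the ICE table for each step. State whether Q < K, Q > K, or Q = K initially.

Q₀ = 1226 vs Keq = 14.92 ⇒ Q>K, reverse
Step 1:
                   D          A
  I          0.05776      4.091
  C           0.4512    -0.2256
  E            0.509      3.865
  solve Keq expr → x = -0.2256; check Q = 14.92
Then change container volume by factor 1.25 (V_new/V_old).
Step 2:
                   D          A
  I           0.4072      3.092
  C          0.04635   -0.02318
  E           0.4535      3.069
  solve Keq expr → x = -0.02318; check Q = 14.92

Q₀ = 1226; Q > K (proceeds reverse)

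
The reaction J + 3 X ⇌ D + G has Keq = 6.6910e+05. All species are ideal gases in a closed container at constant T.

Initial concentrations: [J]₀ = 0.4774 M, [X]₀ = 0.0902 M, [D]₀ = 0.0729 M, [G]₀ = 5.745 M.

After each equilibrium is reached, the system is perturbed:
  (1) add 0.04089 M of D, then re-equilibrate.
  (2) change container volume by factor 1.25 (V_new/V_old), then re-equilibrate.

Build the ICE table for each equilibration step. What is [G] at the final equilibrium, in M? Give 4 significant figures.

[G]_eq = 4.616 M

Q₀ = 1195 vs Keq = 6.6910e+05 ⇒ Q<K, forward
Step 1:
                    J           X           D           G
  Initial      0.4774      0.0902      0.0729       5.745
  Change     -0.02595    -0.07784     0.02595     0.02595
  Equil        0.4515     0.01236     0.09885       5.771
  solve Keq expr → x = 0.02595; check Q = 6.6910e+05
Then add 0.04089 M of D.
Step 2:
                    J           X           D           G
  Initial      0.4515     0.01236      0.1397       5.771
  Change   4.9666e-04     0.00149 -4.9666e-04 -4.9666e-04
  Equil         0.452     0.01385      0.1392        5.77
  solve Keq expr → x = -4.9666e-04; check Q = 6.6910e+05
Then change container volume by factor 1.25 (V_new/V_old).
Step 3:
                    J           X           D           G
  Initial      0.3616     0.01108      0.1114       4.616
  Change   5.8246e-04    0.001747 -5.8246e-04 -5.8246e-04
  Equil        0.3621     0.01283      0.1108       4.616
  solve Keq expr → x = -5.8246e-04; check Q = 6.6910e+05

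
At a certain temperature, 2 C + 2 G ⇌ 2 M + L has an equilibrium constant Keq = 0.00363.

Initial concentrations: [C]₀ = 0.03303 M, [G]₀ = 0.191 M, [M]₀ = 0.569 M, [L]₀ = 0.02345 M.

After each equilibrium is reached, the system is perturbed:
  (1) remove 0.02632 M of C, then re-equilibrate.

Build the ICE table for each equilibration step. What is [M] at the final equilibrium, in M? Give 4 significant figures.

[M]_eq = 0.5221 M

Q₀ = 190.8 vs Keq = 0.00363 ⇒ Q>K, reverse
Step 1:
                    C           G           M           L
  I           0.03303       0.191       0.569     0.02345
  C           0.04689     0.04689    -0.04689    -0.02345
  E           0.07992      0.2379      0.5221  4.8134e-06
  solve Keq expr → x = -0.02345; check Q = 0.00363
Then remove 0.02632 M of C.
Step 2:
                    C           G           M           L
  I            0.0536      0.2379      0.5221  4.8134e-06
  C        5.2955e-06  5.2955e-06 -5.2955e-06 -2.6478e-06
  E           0.05361      0.2379      0.5221  2.1656e-06
  solve Keq expr → x = -2.6478e-06; check Q = 0.00363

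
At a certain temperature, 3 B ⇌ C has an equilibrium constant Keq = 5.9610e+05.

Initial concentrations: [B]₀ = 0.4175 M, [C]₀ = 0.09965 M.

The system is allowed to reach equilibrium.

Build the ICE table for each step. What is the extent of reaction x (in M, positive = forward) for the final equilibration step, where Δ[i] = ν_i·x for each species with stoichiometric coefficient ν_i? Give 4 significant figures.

Q₀ = 1.369 vs Keq = 5.9610e+05 ⇒ Q<K, forward
Step 1:
                   B          C
  Initial     0.4175    0.09965
  Change     -0.4102     0.1367
  Equil     0.007347     0.2364
  solve Keq expr → x = 0.1367; check Q = 5.9610e+05

x = 0.1367 M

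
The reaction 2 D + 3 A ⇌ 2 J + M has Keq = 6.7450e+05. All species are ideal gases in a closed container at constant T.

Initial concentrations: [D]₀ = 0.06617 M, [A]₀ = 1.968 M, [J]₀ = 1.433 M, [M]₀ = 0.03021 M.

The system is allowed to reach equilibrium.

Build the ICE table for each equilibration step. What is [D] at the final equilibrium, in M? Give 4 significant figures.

[D]_eq = 1.7958e-04 M

Q₀ = 1.859 vs Keq = 6.7450e+05 ⇒ Q<K, forward
Step 1:
                   D          A          J          M
  I          0.06617      1.968      1.433    0.03021
  C         -0.06599   -0.09899    0.06599      0.033
  E       1.7958e-04      1.869      1.499    0.06321
  solve Keq expr → x = 0.033; check Q = 6.7450e+05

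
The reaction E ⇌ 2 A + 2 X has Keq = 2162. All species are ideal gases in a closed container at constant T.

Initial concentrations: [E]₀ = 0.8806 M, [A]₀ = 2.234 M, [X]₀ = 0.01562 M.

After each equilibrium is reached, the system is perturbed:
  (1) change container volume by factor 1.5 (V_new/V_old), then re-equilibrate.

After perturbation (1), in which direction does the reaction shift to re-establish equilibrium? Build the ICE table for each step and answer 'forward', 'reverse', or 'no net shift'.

Q₀ = 0.001383 vs Keq = 2162 ⇒ Q<K, forward
Step 1:
                  E         A         X
  Initial    0.8806     2.234   0.01562
  Change    -0.8589     1.718     1.718
  Equil      0.0217     3.952     1.733
  solve Keq expr → x = 0.8589; check Q = 2162
Then change container volume by factor 1.5 (V_new/V_old).
Step 2:
                  E         A         X
  Initial   0.01447     2.635     1.156
  Change  -0.009966   0.01993   0.01993
  Equil    0.004504     2.654     1.176
  solve Keq expr → x = 0.009966; check Q = 2162

Direction: forward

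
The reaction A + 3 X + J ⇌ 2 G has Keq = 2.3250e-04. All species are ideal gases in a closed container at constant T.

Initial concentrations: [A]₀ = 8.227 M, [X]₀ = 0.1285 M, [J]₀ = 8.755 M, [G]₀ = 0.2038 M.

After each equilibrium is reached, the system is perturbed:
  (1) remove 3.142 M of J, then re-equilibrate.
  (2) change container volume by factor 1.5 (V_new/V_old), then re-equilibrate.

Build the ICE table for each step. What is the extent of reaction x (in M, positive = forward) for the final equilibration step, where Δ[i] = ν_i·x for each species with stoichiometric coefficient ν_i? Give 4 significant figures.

x = -0.003658 M

Q₀ = 0.2718 vs Keq = 2.3250e-04 ⇒ Q>K, reverse
Step 1:
                    A           X           J           G
  Initial       8.227      0.1285       8.755      0.2038
  Change      0.08616      0.2585     0.08616     -0.1723
  Equil         8.313       0.387       8.841     0.03147
  solve Keq expr → x = -0.08616; check Q = 2.3250e-04
Then remove 3.142 M of J.
Step 2:
                    A           X           J           G
  Initial       8.313       0.387       5.699     0.03147
  Change     0.002698    0.008094    0.002698   -0.005396
  Equil         8.316      0.3951       5.702     0.02607
  solve Keq expr → x = -0.002698; check Q = 2.3250e-04
Then change container volume by factor 1.5 (V_new/V_old).
Step 3:
                    A           X           J           G
  Initial       5.544      0.2634       3.801     0.01738
  Change     0.003658     0.01097    0.003658   -0.007315
  Equil         5.548      0.2744       3.805     0.01007
  solve Keq expr → x = -0.003658; check Q = 2.3250e-04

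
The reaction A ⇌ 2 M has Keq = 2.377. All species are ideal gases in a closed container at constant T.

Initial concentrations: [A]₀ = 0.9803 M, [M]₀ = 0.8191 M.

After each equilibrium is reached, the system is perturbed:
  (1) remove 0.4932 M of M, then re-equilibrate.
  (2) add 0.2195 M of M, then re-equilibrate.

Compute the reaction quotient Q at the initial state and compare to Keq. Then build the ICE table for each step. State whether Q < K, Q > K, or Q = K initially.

Q₀ = 0.6844; Q < K (proceeds forward)

Q₀ = 0.6844 vs Keq = 2.377 ⇒ Q<K, forward
Step 1:
                  A         M
  init       0.9803    0.8191
  Δ         -0.2495    0.4989
  eq         0.7308     1.318
  solve Keq expr → x = 0.2495; check Q = 2.377
Then remove 0.4932 M of M.
Step 2:
                  A         M
  init       0.7308    0.8248
  Δ         -0.1666    0.3332
  eq         0.5642     1.158
  solve Keq expr → x = 0.1666; check Q = 2.377
Then add 0.2195 M of M.
Step 3:
                  A         M
  init       0.5642     1.378
  Δ         0.07329   -0.1466
  eq         0.6375     1.231
  solve Keq expr → x = -0.07329; check Q = 2.377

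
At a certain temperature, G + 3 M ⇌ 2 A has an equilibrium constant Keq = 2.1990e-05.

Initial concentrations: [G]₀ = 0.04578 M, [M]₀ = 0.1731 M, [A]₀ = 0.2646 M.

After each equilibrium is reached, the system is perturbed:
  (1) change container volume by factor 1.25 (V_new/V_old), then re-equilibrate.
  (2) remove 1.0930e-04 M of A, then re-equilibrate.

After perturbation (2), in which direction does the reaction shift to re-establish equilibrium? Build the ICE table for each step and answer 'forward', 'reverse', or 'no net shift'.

Q₀ = 294.9 vs Keq = 2.1990e-05 ⇒ Q>K, reverse
Step 1:
                    G           M           A
  init        0.04578      0.1731      0.2646
  Δ            0.1319      0.3956     -0.2638
  eq           0.1777      0.5687  8.4773e-04
  solve Keq expr → x = -0.1319; check Q = 2.1990e-05
Then change container volume by factor 1.25 (V_new/V_old).
Step 2:
                    G           M           A
  init         0.1421       0.455  6.7819e-04
  Δ        6.7573e-05  2.0272e-04 -1.3515e-04
  eq           0.1422      0.4552  5.4304e-04
  solve Keq expr → x = -6.7573e-05; check Q = 2.1990e-05
Then remove 1.0930e-04 M of A.
Step 3:
                    G           M           A
  init         0.1422      0.4552  4.3374e-04
  Δ       -5.4452e-05 -1.6336e-04  1.0890e-04
  eq           0.1421       0.455  5.4265e-04
  solve Keq expr → x = 5.4452e-05; check Q = 2.1990e-05

Direction: forward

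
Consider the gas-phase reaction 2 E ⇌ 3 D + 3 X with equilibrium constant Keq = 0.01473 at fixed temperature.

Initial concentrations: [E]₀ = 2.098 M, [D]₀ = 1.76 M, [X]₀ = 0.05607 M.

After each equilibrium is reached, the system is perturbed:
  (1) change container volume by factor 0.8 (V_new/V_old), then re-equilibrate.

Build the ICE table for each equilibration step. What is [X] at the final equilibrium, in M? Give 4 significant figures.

Q₀ = 2.1833e-04 vs Keq = 0.01473 ⇒ Q<K, forward
Step 1:
                   E          D          X
  Initial      2.098       1.76    0.05607
  Change    -0.09857     0.1479     0.1479
  Equil        1.999      1.908     0.2039
  solve Keq expr → x = 0.04928; check Q = 0.01473
Then change container volume by factor 0.8 (V_new/V_old).
Step 2:
                   E          D          X
  Initial      2.499      2.385     0.2549
  Change     0.03919   -0.05879   -0.05879
  Equil        2.538      2.326     0.1961
  solve Keq expr → x = -0.0196; check Q = 0.01473

[X]_eq = 0.1961 M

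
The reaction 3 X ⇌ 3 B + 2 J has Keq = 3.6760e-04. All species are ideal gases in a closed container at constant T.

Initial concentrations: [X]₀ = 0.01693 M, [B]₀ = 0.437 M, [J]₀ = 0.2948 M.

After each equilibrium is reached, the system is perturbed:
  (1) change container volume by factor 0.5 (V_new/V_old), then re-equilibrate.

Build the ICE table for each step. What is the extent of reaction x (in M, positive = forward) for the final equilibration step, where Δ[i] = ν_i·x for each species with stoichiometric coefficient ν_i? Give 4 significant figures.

Q₀ = 1495 vs Keq = 3.6760e-04 ⇒ Q>K, reverse
Step 1:
                  X         B         J
  I         0.01693     0.437    0.2948
  C          0.3144   -0.3144   -0.2096
  E          0.3313    0.1226   0.08519
  solve Keq expr → x = -0.1048; check Q = 3.6760e-04
Then change container volume by factor 0.5 (V_new/V_old).
Step 2:
                  X         B         J
  I          0.6627    0.2452    0.1704
  C         0.05165  -0.05165  -0.03443
  E          0.7143    0.1935     0.136
  solve Keq expr → x = -0.01722; check Q = 3.6760e-04

x = -0.01722 M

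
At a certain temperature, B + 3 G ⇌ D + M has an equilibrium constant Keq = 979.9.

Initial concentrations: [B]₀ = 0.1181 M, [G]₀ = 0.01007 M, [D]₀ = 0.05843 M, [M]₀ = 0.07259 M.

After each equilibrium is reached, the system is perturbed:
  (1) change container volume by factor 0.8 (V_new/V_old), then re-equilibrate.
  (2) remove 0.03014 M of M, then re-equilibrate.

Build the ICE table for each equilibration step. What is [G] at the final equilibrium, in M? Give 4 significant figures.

[G]_eq = 0.02915 M

Q₀ = 3.5170e+04 vs Keq = 979.9 ⇒ Q>K, reverse
Step 1:
                  B         G         D         M
  Initial    0.1181   0.01007   0.05843   0.07259
  Change   0.006744   0.02023 -0.006744 -0.006744
  Equil      0.1248    0.0303   0.05169   0.06585
  solve Keq expr → x = -0.006744; check Q = 979.9
Then change container volume by factor 0.8 (V_new/V_old).
Step 2:
                  B         G         D         M
  Initial    0.1561   0.03788   0.06461   0.08231
  Change  -0.001553  -0.00466  0.001553  0.001553
  Equil      0.1545   0.03322   0.06616   0.08386
  solve Keq expr → x = 0.001553; check Q = 979.9
Then remove 0.03014 M of M.
Step 3:
                  B         G         D         M
  Initial    0.1545   0.03322   0.06616   0.05372
  Change  -0.001354 -0.004063  0.001354  0.001354
  Equil      0.1531   0.02915   0.06752   0.05508
  solve Keq expr → x = 0.001354; check Q = 979.9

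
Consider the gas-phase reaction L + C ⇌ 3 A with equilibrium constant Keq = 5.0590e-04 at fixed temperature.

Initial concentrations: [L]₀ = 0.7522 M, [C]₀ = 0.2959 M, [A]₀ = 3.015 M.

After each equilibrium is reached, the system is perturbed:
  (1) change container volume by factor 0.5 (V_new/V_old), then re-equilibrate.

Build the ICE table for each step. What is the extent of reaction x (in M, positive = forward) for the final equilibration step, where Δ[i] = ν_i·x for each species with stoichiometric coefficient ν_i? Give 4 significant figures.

x = -0.01404 M

Q₀ = 123.1 vs Keq = 5.0590e-04 ⇒ Q>K, reverse
Step 1:
                   L          C          A
  Initial     0.7522     0.2959      3.015
  Change      0.9706     0.9706     -2.912
  Equil        1.723      1.266     0.1033
  solve Keq expr → x = -0.9706; check Q = 5.0590e-04
Then change container volume by factor 0.5 (V_new/V_old).
Step 2:
                   L          C          A
  Initial      3.446      2.533     0.2067
  Change     0.01404    0.01404   -0.04211
  Equil         3.46      2.547     0.1646
  solve Keq expr → x = -0.01404; check Q = 5.0590e-04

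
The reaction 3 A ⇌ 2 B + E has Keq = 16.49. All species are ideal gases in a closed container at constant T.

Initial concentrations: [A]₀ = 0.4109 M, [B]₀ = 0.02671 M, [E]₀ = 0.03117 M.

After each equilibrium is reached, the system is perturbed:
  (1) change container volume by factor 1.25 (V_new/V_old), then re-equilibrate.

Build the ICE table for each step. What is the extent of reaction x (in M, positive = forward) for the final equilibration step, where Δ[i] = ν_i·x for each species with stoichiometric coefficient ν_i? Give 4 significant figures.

Q₀ = 3.2054e-04 vs Keq = 16.49 ⇒ Q<K, forward
Step 1:
                    A           B           E
  Initial      0.4109     0.02671     0.03117
  Change      -0.3304      0.2202      0.1101
  Equil       0.08054      0.2469      0.1413
  solve Keq expr → x = 0.1101; check Q = 16.49
Then change container volume by factor 1.25 (V_new/V_old).
Step 2:
                    A           B           E
  Initial     0.06444      0.1976       0.113
  Change            0           0           0
  Equil       0.06444      0.1976       0.113
  solve Keq expr → x = 0; check Q = 16.49

x = 0 M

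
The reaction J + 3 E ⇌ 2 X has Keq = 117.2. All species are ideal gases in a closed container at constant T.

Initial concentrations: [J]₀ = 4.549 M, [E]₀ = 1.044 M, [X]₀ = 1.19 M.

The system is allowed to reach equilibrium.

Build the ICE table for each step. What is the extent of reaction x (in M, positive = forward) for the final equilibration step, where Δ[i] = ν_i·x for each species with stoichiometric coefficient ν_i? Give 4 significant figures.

x = 0.2867 M

Q₀ = 0.2736 vs Keq = 117.2 ⇒ Q<K, forward
Step 1:
                   J          E          X
  Initial      4.549      1.044       1.19
  Change     -0.2867      -0.86     0.5734
  Equil        4.262      0.184      1.763
  solve Keq expr → x = 0.2867; check Q = 117.2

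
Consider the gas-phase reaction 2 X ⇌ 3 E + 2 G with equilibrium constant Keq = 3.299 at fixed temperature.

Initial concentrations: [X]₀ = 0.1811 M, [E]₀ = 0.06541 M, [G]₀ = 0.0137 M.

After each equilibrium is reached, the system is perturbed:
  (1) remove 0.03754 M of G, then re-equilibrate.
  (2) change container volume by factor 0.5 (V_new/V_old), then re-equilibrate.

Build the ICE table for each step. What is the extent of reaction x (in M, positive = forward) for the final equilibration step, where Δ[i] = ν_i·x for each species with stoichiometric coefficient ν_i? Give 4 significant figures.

x = -0.01685 M

Q₀ = 1.6015e-06 vs Keq = 3.299 ⇒ Q<K, forward
Step 1:
                    X           E           G
  Initial      0.1811     0.06541      0.0137
  Change      -0.1641      0.2461      0.1641
  Equil       0.01702      0.3115      0.1778
  solve Keq expr → x = 0.08204; check Q = 3.299
Then remove 0.03754 M of G.
Step 2:
                    X           E           G
  Initial     0.01702      0.3115      0.1402
  Change    -0.003007    0.004511    0.003007
  Equil       0.01401       0.316      0.1432
  solve Keq expr → x = 0.001504; check Q = 3.299
Then change container volume by factor 0.5 (V_new/V_old).
Step 3:
                    X           E           G
  Initial     0.02802      0.6321      0.2865
  Change       0.0337    -0.05055     -0.0337
  Equil       0.06172      0.5815      0.2528
  solve Keq expr → x = -0.01685; check Q = 3.299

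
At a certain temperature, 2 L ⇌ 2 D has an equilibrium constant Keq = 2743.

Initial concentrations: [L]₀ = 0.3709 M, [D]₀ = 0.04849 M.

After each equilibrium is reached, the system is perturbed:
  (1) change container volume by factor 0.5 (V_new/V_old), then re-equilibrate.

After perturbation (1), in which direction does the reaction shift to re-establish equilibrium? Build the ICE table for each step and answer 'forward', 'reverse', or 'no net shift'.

Direction: no net shift

Q₀ = 0.01709 vs Keq = 2743 ⇒ Q<K, forward
Step 1:
                   L          D
  I           0.3709    0.04849
  C           -0.363      0.363
  E         0.007858     0.4115
  solve Keq expr → x = 0.1815; check Q = 2743
Then change container volume by factor 0.5 (V_new/V_old).
Step 2:
                   L          D
  I          0.01572     0.8231
  C                0          0
  E          0.01572     0.8231
  solve Keq expr → x = 0; check Q = 2743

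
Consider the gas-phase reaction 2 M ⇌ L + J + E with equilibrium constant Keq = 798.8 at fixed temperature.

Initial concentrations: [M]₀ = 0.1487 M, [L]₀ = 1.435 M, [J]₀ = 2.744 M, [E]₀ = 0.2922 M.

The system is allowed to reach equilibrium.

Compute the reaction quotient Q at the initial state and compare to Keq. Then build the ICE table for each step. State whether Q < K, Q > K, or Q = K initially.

Q₀ = 52.03; Q < K (proceeds forward)

Q₀ = 52.03 vs Keq = 798.8 ⇒ Q<K, forward
Step 1:
                    M           L           J           E
  I            0.1487       1.435       2.744      0.2922
  C           -0.1063     0.05314     0.05314     0.05314
  E           0.04242       1.488       2.797      0.3453
  solve Keq expr → x = 0.05314; check Q = 798.8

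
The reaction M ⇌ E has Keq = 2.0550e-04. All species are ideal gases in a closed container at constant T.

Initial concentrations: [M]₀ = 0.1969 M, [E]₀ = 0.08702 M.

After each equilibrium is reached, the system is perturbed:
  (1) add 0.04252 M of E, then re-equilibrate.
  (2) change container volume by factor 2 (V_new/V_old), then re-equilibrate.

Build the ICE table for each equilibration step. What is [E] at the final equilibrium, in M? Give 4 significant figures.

Q₀ = 0.442 vs Keq = 2.0550e-04 ⇒ Q>K, reverse
Step 1:
                    M           E
  Initial      0.1969     0.08702
  Change      0.08696    -0.08696
  Equil        0.2839  5.8334e-05
  solve Keq expr → x = -0.08696; check Q = 2.0550e-04
Then add 0.04252 M of E.
Step 2:
                    M           E
  Initial      0.2839     0.04258
  Change      0.04251    -0.04251
  Equil        0.3264  6.7070e-05
  solve Keq expr → x = -0.04251; check Q = 2.0550e-04
Then change container volume by factor 2 (V_new/V_old).
Step 3:
                    M           E
  Initial      0.1632  3.3535e-05
  Change            0           0
  Equil        0.1632  3.3535e-05
  solve Keq expr → x = 0; check Q = 2.0550e-04

[E]_eq = 3.3535e-05 M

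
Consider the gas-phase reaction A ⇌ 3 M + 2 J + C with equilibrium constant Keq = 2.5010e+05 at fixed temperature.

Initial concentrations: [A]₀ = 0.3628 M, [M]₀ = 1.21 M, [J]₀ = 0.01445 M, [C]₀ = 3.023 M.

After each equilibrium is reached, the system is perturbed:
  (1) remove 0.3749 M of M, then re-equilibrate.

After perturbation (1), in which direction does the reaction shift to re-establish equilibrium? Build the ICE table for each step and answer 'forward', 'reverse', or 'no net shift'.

Direction: forward

Q₀ = 0.003082 vs Keq = 2.5010e+05 ⇒ Q<K, forward
Step 1:
                   A          M          J          C
  Initial     0.3628       1.21    0.01445      3.023
  Change     -0.3627      1.088     0.7254     0.3627
  Equil   8.9944e-05      2.298     0.7399      3.386
  solve Keq expr → x = 0.3627; check Q = 2.5010e+05
Then remove 0.3749 M of M.
Step 2:
                   A          M          J          C
  Initial 8.9944e-05      1.923     0.7399      3.386
  Change  -3.7208e-05 1.1162e-04 7.4415e-05 3.7208e-05
  Equil   5.2736e-05      1.923     0.7399      3.386
  solve Keq expr → x = 3.7208e-05; check Q = 2.5010e+05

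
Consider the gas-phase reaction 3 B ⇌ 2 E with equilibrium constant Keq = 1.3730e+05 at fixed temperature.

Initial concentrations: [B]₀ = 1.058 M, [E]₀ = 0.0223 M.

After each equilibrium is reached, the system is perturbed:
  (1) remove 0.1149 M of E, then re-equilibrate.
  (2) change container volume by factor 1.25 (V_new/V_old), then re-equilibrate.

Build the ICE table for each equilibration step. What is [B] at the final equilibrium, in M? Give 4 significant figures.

[B]_eq = 0.01192 M

Q₀ = 4.1991e-04 vs Keq = 1.3730e+05 ⇒ Q<K, forward
Step 1:
                   B          E
  init         1.058     0.0223
  Δ           -1.042      0.695
  eq         0.01553     0.7173
  solve Keq expr → x = 0.3475; check Q = 1.3730e+05
Then remove 0.1149 M of E.
Step 2:
                   B          E
  init       0.01553     0.6024
  Δ        -0.001689   0.001126
  eq         0.01384     0.6035
  solve Keq expr → x = 5.6309e-04; check Q = 1.3730e+05
Then change container volume by factor 1.25 (V_new/V_old).
Step 3:
                   B          E
  init       0.01107     0.4828
  Δ       8.4585e-04 -5.6390e-04
  eq         0.01192     0.4822
  solve Keq expr → x = -2.8195e-04; check Q = 1.3730e+05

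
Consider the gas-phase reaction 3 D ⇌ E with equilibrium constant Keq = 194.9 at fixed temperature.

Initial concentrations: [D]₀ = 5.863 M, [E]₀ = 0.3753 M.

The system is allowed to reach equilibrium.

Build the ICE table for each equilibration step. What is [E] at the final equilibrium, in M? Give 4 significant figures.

Q₀ = 0.001862 vs Keq = 194.9 ⇒ Q<K, forward
Step 1:
                  D         E
  init        5.863    0.3753
  Δ          -5.637     1.879
  eq         0.2262     2.254
  solve Keq expr → x = 1.879; check Q = 194.9

[E]_eq = 2.254 M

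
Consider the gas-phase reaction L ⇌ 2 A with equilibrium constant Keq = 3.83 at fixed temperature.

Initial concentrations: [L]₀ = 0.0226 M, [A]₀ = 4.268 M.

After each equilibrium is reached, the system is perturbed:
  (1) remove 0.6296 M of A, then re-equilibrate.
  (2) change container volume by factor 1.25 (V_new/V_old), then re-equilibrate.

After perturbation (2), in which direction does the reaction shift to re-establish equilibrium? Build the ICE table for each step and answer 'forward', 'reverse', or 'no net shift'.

Q₀ = 806 vs Keq = 3.83 ⇒ Q>K, reverse
Step 1:
                   L          A
  Initial     0.0226      4.268
  Change       1.098     -2.196
  Equil        1.121      2.072
  solve Keq expr → x = -1.098; check Q = 3.83
Then remove 0.6296 M of A.
Step 2:
                   L          A
  Initial      1.121      1.442
  Change     -0.2118     0.4236
  Equil       0.9089      1.866
  solve Keq expr → x = 0.2118; check Q = 3.83
Then change container volume by factor 1.25 (V_new/V_old).
Step 3:
                   L          A
  Initial     0.7271      1.493
  Change    -0.05557     0.1111
  Equil       0.6716      1.604
  solve Keq expr → x = 0.05557; check Q = 3.83

Direction: forward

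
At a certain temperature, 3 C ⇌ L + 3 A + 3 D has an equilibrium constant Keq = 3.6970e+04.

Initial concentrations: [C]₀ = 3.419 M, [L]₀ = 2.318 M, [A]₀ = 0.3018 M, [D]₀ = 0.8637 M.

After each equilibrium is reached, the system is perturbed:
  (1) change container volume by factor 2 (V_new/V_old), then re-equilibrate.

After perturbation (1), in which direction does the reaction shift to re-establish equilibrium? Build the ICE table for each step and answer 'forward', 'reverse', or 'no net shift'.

Q₀ = 0.001027 vs Keq = 3.6970e+04 ⇒ Q<K, forward
Step 1:
                    C           L           A           D
  Initial       3.419       2.318      0.3018      0.8637
  Change       -2.886       0.962       2.886       2.886
  Equil        0.5331        3.28       3.188        3.75
  solve Keq expr → x = 0.962; check Q = 3.6970e+04
Then change container volume by factor 2 (V_new/V_old).
Step 2:
                    C           L           A           D
  Initial      0.2665        1.64       1.594       1.875
  Change      -0.1415     0.04717      0.1415      0.1415
  Equil         0.125       1.687       1.735       2.016
  solve Keq expr → x = 0.04717; check Q = 3.6970e+04

Direction: forward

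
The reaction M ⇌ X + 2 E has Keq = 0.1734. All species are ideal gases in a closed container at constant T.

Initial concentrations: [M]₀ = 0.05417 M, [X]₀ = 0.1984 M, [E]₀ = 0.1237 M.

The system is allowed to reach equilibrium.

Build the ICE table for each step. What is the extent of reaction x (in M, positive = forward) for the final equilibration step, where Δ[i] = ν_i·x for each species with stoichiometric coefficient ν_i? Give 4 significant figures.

Q₀ = 0.05604 vs Keq = 0.1734 ⇒ Q<K, forward
Step 1:
                    M           X           E
  Initial     0.05417      0.1984      0.1237
  Change     -0.02021     0.02021     0.04042
  Equil       0.03396      0.2186      0.1641
  solve Keq expr → x = 0.02021; check Q = 0.1734

x = 0.02021 M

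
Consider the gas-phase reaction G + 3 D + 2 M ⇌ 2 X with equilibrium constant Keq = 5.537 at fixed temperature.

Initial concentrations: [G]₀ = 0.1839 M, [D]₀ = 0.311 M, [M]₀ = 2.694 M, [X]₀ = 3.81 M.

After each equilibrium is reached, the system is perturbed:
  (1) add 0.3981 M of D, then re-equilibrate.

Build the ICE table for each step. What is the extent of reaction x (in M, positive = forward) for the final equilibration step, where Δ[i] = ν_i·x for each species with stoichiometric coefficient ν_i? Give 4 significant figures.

x = 0.08423 M

Q₀ = 361.6 vs Keq = 5.537 ⇒ Q>K, reverse
Step 1:
                   G          D          M          X
  Initial     0.1839      0.311      2.694       3.81
  Change      0.1817     0.5452     0.3635    -0.3635
  Equil       0.3656     0.8562      3.057      3.447
  solve Keq expr → x = -0.1817; check Q = 5.537
Then add 0.3981 M of D.
Step 2:
                   G          D          M          X
  Initial     0.3656      1.254      3.057      3.447
  Change    -0.08423    -0.2527    -0.1685     0.1685
  Equil       0.2814      1.002      2.889      3.615
  solve Keq expr → x = 0.08423; check Q = 5.537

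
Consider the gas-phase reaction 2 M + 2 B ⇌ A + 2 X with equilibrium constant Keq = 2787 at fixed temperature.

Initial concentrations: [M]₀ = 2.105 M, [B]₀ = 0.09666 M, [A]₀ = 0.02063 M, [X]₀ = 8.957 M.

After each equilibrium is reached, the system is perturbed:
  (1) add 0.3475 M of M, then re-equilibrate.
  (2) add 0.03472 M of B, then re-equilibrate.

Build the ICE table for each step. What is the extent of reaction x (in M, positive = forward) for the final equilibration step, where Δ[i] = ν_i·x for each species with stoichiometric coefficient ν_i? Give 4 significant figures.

Q₀ = 39.98 vs Keq = 2787 ⇒ Q<K, forward
Step 1:
                   M          B          A          X
  I            2.105    0.09666    0.02063      8.957
  C         -0.07622   -0.07622    0.03811    0.07622
  E            2.029    0.02044    0.05874      9.033
  solve Keq expr → x = 0.03811; check Q = 2787
Then add 0.3475 M of M.
Step 2:
                   M          B          A          X
  I            2.376    0.02044    0.05874      9.033
  C         -0.00276   -0.00276    0.00138    0.00276
  E            2.374    0.01768    0.06012      9.036
  solve Keq expr → x = 0.00138; check Q = 2787
Then add 0.03472 M of B.
Step 3:
                   M          B          A          X
  I            2.374     0.0524    0.06012      9.036
  C         -0.03215   -0.03215    0.01608    0.03215
  E            2.341    0.02025    0.07619      9.068
  solve Keq expr → x = 0.01608; check Q = 2787

x = 0.01608 M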